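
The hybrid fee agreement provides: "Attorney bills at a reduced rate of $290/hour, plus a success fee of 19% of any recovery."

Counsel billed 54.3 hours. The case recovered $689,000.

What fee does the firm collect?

Hourly: 54.3 × $290 = $15,747.00
Success fee: 19% of $689,000 = $130,910.00
Total: $15,747.00 + $130,910.00 = $146,657.00

$146,657.00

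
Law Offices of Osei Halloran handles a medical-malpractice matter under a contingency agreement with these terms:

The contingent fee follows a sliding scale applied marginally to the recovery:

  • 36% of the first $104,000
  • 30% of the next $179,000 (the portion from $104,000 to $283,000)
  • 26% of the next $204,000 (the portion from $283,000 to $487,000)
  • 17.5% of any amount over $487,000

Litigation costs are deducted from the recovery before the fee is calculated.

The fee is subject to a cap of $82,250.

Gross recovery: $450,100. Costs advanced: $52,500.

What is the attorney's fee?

$82,250.00

Fee base (net of costs): $450,100 − $52,500 = $397,600
First $104,000 at 36% = $37,440.00
Next $179,000 at 30% = $53,700.00
Remaining $114,600 at 26% = $29,796.00
Fee: $37,440.00 + $53,700.00 + $29,796.00 = $120,936.00
$120,936.00 exceeds the $82,250 cap, so the fee is capped at $82,250.00.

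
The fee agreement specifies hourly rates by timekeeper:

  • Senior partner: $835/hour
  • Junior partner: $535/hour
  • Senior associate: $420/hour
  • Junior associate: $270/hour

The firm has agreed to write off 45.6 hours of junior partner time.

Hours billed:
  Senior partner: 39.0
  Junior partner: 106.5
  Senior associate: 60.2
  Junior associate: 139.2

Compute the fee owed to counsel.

Senior partner: 39.0 × $835 = $32,565.00
Junior partner: 106.5 × $535 = $56,977.50
Senior associate: 60.2 × $420 = $25,284.00
Junior associate: 139.2 × $270 = $37,584.00
Subtotal: $152,410.50
Write-off: 45.6 × $535 = $24,396.00
Total: $152,410.50 − $24,396.00 = $128,014.50

$128,014.50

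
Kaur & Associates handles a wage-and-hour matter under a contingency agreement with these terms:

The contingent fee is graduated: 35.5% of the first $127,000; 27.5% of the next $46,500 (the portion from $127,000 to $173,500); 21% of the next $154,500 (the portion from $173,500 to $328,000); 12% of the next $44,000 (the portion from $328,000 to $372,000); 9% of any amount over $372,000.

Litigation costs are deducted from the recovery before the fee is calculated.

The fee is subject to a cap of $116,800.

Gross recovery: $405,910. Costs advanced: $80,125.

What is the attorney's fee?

Fee base (net of costs): $405,910 − $80,125 = $325,785
First $127,000 at 35.5% = $45,085.00
Next $46,500 at 27.5% = $12,787.50
Remaining $152,285 at 21% = $31,979.85
Fee: $45,085.00 + $12,787.50 + $31,979.85 = $89,852.35
$89,852.35 is under the $116,800 cap.

$89,852.35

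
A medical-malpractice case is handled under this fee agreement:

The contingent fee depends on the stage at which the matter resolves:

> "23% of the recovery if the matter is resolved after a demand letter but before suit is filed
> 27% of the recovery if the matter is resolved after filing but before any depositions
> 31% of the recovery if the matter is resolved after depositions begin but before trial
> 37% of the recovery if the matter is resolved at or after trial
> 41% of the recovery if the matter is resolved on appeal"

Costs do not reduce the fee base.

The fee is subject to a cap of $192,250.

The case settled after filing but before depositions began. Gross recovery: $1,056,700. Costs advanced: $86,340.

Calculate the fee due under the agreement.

$192,250.00

Fee base is the gross recovery, $1,056,700; costs are reimbursed separately.
The matter settled after filing but before depositions began, so the 27% rate applies.
$1,056,700 × 27% = $285,309.00
$285,309.00 exceeds the $192,250 cap, so the fee is capped at $192,250.00.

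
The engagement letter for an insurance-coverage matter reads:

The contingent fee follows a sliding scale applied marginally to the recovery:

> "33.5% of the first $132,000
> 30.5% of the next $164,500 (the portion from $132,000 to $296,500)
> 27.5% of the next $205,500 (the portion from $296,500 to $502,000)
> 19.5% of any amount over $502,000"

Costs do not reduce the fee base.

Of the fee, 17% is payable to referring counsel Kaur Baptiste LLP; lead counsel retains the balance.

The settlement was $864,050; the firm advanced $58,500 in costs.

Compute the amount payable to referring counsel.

Fee base is the gross recovery, $864,050; costs are reimbursed separately.
First $132,000 at 33.5% = $44,220.00
Next $164,500 at 30.5% = $50,172.50
Next $205,500 at 27.5% = $56,512.50
Remaining $362,050 at 19.5% = $70,599.75
Fee: $44,220.00 + $50,172.50 + $56,512.50 + $70,599.75 = $221,504.75
Referral share: 17% of $221,504.75 = $37,655.81; lead counsel retains $221,504.75 − $37,655.81 = $183,848.94.

$37,655.81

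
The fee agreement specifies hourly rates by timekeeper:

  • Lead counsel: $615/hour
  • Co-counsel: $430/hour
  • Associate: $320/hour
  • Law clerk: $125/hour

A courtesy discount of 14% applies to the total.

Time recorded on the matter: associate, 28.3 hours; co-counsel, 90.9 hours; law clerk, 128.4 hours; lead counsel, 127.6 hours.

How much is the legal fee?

Lead counsel: 127.6 × $615 = $78,474.00
Co-counsel: 90.9 × $430 = $39,087.00
Associate: 28.3 × $320 = $9,056.00
Law clerk: 128.4 × $125 = $16,050.00
Subtotal: $142,667.00
Less 14% discount: −$19,973.38
Total: $142,667.00 − $19,973.38 = $122,693.62

$122,693.62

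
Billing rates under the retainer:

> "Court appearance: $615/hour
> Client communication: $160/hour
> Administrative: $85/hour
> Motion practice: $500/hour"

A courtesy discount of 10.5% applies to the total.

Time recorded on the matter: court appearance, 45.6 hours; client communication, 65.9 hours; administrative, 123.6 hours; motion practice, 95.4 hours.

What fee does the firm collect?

$86,630.63

Court appearance: 45.6 × $615 = $28,044.00
Client communication: 65.9 × $160 = $10,544.00
Administrative: 123.6 × $85 = $10,506.00
Motion practice: 95.4 × $500 = $47,700.00
Subtotal: $96,794.00
Less 10.5% discount: −$10,163.37
Total: $96,794.00 − $10,163.37 = $86,630.63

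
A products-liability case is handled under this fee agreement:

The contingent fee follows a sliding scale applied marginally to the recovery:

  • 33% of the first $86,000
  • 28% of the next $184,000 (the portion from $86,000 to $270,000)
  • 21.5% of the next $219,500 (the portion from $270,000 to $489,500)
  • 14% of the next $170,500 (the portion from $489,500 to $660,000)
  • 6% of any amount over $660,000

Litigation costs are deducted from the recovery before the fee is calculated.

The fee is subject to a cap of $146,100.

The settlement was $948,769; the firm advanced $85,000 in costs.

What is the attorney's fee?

Fee base (net of costs): $948,769 − $85,000 = $863,769
First $86,000 at 33% = $28,380.00
Next $184,000 at 28% = $51,520.00
Next $219,500 at 21.5% = $47,192.50
Next $170,500 at 14% = $23,870.00
Remaining $203,769 at 6% = $12,226.14
Fee: $28,380.00 + $51,520.00 + $47,192.50 + $23,870.00 + $12,226.14 = $163,188.64
$163,188.64 exceeds the $146,100 cap, so the fee is capped at $146,100.00.

$146,100.00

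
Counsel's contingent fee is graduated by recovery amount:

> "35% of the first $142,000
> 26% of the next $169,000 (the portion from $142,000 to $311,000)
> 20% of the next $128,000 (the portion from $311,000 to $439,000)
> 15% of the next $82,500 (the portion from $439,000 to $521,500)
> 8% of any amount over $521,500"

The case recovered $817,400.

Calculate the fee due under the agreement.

$155,287.00

First $142,000 at 35% = $49,700.00
Next $169,000 at 26% = $43,940.00
Next $128,000 at 20% = $25,600.00
Next $82,500 at 15% = $12,375.00
Remaining $295,900 at 8% = $23,672.00
Fee: $49,700.00 + $43,940.00 + $25,600.00 + $12,375.00 + $23,672.00 = $155,287.00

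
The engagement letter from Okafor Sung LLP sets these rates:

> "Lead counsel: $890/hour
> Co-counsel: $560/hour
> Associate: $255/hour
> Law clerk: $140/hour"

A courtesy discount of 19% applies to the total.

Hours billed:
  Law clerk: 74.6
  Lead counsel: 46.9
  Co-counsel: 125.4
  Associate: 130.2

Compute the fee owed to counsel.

$126,044.10

Lead counsel: 46.9 × $890 = $41,741.00
Co-counsel: 125.4 × $560 = $70,224.00
Associate: 130.2 × $255 = $33,201.00
Law clerk: 74.6 × $140 = $10,444.00
Subtotal: $155,610.00
Less 19% discount: −$29,565.90
Total: $155,610.00 − $29,565.90 = $126,044.10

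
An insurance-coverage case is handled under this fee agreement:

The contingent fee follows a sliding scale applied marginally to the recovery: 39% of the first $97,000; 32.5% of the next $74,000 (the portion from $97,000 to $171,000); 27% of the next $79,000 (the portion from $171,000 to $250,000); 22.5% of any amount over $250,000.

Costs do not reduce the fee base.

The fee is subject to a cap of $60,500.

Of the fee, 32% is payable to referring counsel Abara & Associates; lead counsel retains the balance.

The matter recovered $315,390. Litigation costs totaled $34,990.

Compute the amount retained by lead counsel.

Fee base is the gross recovery, $315,390; costs are reimbursed separately.
First $97,000 at 39% = $37,830.00
Next $74,000 at 32.5% = $24,050.00
Next $79,000 at 27% = $21,330.00
Remaining $65,390 at 22.5% = $14,712.75
Fee: $37,830.00 + $24,050.00 + $21,330.00 + $14,712.75 = $97,922.75
$97,922.75 exceeds the $60,500 cap, so the fee is capped at $60,500.00.
Referral share: 32% of $60,500.00 = $19,360.00; lead counsel retains $60,500.00 − $19,360.00 = $41,140.00.

$41,140.00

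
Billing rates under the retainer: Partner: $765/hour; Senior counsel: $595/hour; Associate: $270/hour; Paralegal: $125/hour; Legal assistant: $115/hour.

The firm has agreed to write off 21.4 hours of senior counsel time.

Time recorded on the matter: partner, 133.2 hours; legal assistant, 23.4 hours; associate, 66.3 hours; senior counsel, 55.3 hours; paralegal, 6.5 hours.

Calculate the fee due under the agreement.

$143,473.00

Partner: 133.2 × $765 = $101,898.00
Senior counsel: 55.3 × $595 = $32,903.50
Associate: 66.3 × $270 = $17,901.00
Paralegal: 6.5 × $125 = $812.50
Legal assistant: 23.4 × $115 = $2,691.00
Subtotal: $156,206.00
Write-off: 21.4 × $595 = $12,733.00
Total: $156,206.00 − $12,733.00 = $143,473.00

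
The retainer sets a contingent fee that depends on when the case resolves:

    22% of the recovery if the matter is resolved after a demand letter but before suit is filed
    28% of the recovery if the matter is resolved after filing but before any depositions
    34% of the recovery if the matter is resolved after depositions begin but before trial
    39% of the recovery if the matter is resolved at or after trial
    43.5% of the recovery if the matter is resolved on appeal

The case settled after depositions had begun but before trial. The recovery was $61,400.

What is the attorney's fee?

The matter settled after depositions had begun but before trial, so the 34% rate applies.
$61,400 × 34% = $20,876.00

$20,876.00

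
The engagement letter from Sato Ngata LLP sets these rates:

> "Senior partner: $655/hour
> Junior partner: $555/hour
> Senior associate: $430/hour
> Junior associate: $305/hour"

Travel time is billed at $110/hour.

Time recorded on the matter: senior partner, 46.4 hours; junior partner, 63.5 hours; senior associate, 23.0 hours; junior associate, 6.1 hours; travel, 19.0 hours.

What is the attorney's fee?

$79,475.00

Senior partner: 46.4 × $655 = $30,392.00
Junior partner: 63.5 × $555 = $35,242.50
Senior associate: 23.0 × $430 = $9,890.00
Junior associate: 6.1 × $305 = $1,860.50
Subtotal: $30,392.00 + $35,242.50 + $9,890.00 + $1,860.50 = $77,385.00
Travel: 19.0 × $110 = $2,090.00
Total: $77,385.00 + $2,090.00 = $79,475.00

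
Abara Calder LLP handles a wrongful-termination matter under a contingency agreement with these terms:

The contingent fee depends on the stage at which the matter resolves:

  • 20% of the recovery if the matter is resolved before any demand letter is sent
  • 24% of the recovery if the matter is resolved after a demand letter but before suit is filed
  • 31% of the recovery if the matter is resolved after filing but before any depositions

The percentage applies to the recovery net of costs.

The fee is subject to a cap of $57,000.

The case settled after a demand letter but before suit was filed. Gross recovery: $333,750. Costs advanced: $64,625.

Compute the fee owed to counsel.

$57,000.00

Fee base (net of costs): $333,750 − $64,625 = $269,125
The matter settled after a demand letter but before suit was filed, so the 24% rate applies.
$269,125 × 24% = $64,590.00
$64,590.00 exceeds the $57,000 cap, so the fee is capped at $57,000.00.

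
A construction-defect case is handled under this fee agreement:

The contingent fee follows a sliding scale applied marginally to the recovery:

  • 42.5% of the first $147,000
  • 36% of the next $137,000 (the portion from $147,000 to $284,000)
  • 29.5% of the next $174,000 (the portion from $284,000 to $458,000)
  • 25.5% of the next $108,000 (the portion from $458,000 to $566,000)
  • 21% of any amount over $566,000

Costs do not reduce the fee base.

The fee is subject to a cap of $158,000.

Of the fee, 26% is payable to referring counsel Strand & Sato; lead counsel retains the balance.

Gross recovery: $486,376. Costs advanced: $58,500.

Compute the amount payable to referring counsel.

Fee base is the gross recovery, $486,376; costs are reimbursed separately.
First $147,000 at 42.5% = $62,475.00
Next $137,000 at 36% = $49,320.00
Next $174,000 at 29.5% = $51,330.00
Remaining $28,376 at 25.5% = $7,235.88
Fee: $62,475.00 + $49,320.00 + $51,330.00 + $7,235.88 = $170,360.88
$170,360.88 exceeds the $158,000 cap, so the fee is capped at $158,000.00.
Referral share: 26% of $158,000.00 = $41,080.00; lead counsel retains $158,000.00 − $41,080.00 = $116,920.00.

$41,080.00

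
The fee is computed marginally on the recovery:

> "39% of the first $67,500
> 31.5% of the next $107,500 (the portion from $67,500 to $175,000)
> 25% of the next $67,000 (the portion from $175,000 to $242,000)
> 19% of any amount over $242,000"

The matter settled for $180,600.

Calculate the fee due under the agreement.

$61,587.50

First $67,500 at 39% = $26,325.00
Next $107,500 at 31.5% = $33,862.50
Remaining $5,600 at 25% = $1,400.00
Fee: $26,325.00 + $33,862.50 + $1,400.00 = $61,587.50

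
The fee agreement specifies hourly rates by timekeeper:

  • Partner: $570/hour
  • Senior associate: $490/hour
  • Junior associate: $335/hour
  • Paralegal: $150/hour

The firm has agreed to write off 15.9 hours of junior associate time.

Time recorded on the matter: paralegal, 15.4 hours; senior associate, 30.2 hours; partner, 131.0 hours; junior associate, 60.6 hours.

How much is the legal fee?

Partner: 131.0 × $570 = $74,670.00
Senior associate: 30.2 × $490 = $14,798.00
Junior associate: 60.6 × $335 = $20,301.00
Paralegal: 15.4 × $150 = $2,310.00
Subtotal: $112,079.00
Write-off: 15.9 × $335 = $5,326.50
Total: $112,079.00 − $5,326.50 = $106,752.50

$106,752.50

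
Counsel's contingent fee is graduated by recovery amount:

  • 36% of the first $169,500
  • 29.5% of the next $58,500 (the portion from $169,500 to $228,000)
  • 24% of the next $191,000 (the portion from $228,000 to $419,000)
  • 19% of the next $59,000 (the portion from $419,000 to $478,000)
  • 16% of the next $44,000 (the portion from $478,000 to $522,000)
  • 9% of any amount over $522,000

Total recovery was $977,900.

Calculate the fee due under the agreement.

$183,398.50

First $169,500 at 36% = $61,020.00
Next $58,500 at 29.5% = $17,257.50
Next $191,000 at 24% = $45,840.00
Next $59,000 at 19% = $11,210.00
Next $44,000 at 16% = $7,040.00
Remaining $455,900 at 9% = $41,031.00
Fee: $61,020.00 + $17,257.50 + $45,840.00 + $11,210.00 + $7,040.00 + $41,031.00 = $183,398.50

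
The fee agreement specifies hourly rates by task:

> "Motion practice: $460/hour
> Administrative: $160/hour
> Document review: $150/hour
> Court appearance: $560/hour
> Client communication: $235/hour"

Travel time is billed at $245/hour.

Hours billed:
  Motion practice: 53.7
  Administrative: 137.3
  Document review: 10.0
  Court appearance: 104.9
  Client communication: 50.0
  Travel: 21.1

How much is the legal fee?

Motion practice: 53.7 × $460 = $24,702.00
Administrative: 137.3 × $160 = $21,968.00
Document review: 10.0 × $150 = $1,500.00
Court appearance: 104.9 × $560 = $58,744.00
Client communication: 50.0 × $235 = $11,750.00
Subtotal: $24,702.00 + $21,968.00 + $1,500.00 + $58,744.00 + $11,750.00 = $118,664.00
Travel: 21.1 × $245 = $5,169.50
Total: $118,664.00 + $5,169.50 = $123,833.50

$123,833.50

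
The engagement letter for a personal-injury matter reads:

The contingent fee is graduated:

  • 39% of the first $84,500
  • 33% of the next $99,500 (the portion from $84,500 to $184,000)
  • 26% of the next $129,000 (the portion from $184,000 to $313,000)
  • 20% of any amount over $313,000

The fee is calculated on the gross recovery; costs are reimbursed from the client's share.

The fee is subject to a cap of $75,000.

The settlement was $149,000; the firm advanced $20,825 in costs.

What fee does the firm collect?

$54,240.00

Fee base is the gross recovery, $149,000; costs are reimbursed separately.
First $84,500 at 39% = $32,955.00
Remaining $64,500 at 33% = $21,285.00
Fee: $32,955.00 + $21,285.00 = $54,240.00
$54,240.00 is under the $75,000 cap.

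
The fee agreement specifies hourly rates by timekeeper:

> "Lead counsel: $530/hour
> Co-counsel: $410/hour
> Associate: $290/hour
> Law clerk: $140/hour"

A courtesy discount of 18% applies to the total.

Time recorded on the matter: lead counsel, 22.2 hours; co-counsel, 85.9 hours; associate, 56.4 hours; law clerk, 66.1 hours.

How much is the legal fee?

$59,527.90

Lead counsel: 22.2 × $530 = $11,766.00
Co-counsel: 85.9 × $410 = $35,219.00
Associate: 56.4 × $290 = $16,356.00
Law clerk: 66.1 × $140 = $9,254.00
Subtotal: $72,595.00
Less 18% discount: −$13,067.10
Total: $72,595.00 − $13,067.10 = $59,527.90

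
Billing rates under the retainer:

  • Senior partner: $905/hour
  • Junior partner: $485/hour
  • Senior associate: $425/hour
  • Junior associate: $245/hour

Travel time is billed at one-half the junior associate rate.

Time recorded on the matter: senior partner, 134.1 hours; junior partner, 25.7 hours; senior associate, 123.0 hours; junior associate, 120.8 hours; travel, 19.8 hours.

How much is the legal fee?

$218,121.50

Senior partner: 134.1 × $905 = $121,360.50
Junior partner: 25.7 × $485 = $12,464.50
Senior associate: 123.0 × $425 = $52,275.00
Junior associate: 120.8 × $245 = $29,596.00
Subtotal: $121,360.50 + $12,464.50 + $52,275.00 + $29,596.00 = $215,696.00
Travel: 19.8 × ($245 ÷ 2) = 19.8 × $122.50 = $2,425.50
Total: $215,696.00 + $2,425.50 = $218,121.50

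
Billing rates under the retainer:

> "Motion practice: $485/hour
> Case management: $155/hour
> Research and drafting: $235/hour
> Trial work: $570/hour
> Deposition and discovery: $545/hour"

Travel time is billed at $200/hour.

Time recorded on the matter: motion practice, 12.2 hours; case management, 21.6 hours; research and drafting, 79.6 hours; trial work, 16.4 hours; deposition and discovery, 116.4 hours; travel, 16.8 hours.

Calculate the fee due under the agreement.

Motion practice: 12.2 × $485 = $5,917.00
Case management: 21.6 × $155 = $3,348.00
Research and drafting: 79.6 × $235 = $18,706.00
Trial work: 16.4 × $570 = $9,348.00
Deposition and discovery: 116.4 × $545 = $63,438.00
Subtotal: $5,917.00 + $3,348.00 + $18,706.00 + $9,348.00 + $63,438.00 = $100,757.00
Travel: 16.8 × $200 = $3,360.00
Total: $100,757.00 + $3,360.00 = $104,117.00

$104,117.00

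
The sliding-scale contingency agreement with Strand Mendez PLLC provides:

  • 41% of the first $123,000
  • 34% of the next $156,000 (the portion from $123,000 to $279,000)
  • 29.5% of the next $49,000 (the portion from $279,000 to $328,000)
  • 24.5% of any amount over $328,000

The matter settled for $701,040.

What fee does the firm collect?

$209,319.80

First $123,000 at 41% = $50,430.00
Next $156,000 at 34% = $53,040.00
Next $49,000 at 29.5% = $14,455.00
Remaining $373,040 at 24.5% = $91,394.80
Fee: $50,430.00 + $53,040.00 + $14,455.00 + $91,394.80 = $209,319.80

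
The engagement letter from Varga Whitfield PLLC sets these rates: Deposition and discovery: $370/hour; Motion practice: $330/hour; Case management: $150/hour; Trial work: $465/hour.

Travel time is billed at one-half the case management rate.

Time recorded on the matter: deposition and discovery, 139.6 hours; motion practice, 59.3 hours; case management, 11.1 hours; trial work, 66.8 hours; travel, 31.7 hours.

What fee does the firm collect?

Deposition and discovery: 139.6 × $370 = $51,652.00
Motion practice: 59.3 × $330 = $19,569.00
Case management: 11.1 × $150 = $1,665.00
Trial work: 66.8 × $465 = $31,062.00
Subtotal: $51,652.00 + $19,569.00 + $1,665.00 + $31,062.00 = $103,948.00
Travel: 31.7 × ($150 ÷ 2) = 31.7 × $75.00 = $2,377.50
Total: $103,948.00 + $2,377.50 = $106,325.50

$106,325.50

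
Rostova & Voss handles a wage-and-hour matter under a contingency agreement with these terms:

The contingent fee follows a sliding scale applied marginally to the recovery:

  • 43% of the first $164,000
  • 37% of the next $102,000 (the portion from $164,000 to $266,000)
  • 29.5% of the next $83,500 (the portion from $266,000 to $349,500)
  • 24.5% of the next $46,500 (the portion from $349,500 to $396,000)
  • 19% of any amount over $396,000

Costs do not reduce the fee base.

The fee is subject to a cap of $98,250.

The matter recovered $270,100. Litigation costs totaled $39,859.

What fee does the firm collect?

Fee base is the gross recovery, $270,100; costs are reimbursed separately.
First $164,000 at 43% = $70,520.00
Next $102,000 at 37% = $37,740.00
Remaining $4,100 at 29.5% = $1,209.50
Fee: $70,520.00 + $37,740.00 + $1,209.50 = $109,469.50
$109,469.50 exceeds the $98,250 cap, so the fee is capped at $98,250.00.

$98,250.00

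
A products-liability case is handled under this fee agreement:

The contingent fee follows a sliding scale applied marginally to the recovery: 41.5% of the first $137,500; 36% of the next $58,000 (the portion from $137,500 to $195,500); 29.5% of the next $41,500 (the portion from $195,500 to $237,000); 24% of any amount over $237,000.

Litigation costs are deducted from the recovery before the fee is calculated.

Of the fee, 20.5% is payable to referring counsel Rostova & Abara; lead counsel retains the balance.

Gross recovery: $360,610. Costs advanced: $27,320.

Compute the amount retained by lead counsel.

$90,069.21

Fee base (net of costs): $360,610 − $27,320 = $333,290
First $137,500 at 41.5% = $57,062.50
Next $58,000 at 36% = $20,880.00
Next $41,500 at 29.5% = $12,242.50
Remaining $96,290 at 24% = $23,109.60
Fee: $57,062.50 + $20,880.00 + $12,242.50 + $23,109.60 = $113,294.60
Referral share: 20.5% of $113,294.60 = $23,225.39; lead counsel retains $113,294.60 − $23,225.39 = $90,069.21.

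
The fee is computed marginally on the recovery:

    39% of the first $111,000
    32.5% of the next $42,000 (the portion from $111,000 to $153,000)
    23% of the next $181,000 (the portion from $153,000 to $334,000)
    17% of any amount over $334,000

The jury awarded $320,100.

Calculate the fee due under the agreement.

$95,373.00

First $111,000 at 39% = $43,290.00
Next $42,000 at 32.5% = $13,650.00
Remaining $167,100 at 23% = $38,433.00
Fee: $43,290.00 + $13,650.00 + $38,433.00 = $95,373.00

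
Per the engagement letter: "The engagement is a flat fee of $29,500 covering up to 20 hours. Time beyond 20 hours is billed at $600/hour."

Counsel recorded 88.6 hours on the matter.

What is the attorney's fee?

$70,660.00

Flat fee: $29,500.00
Excess hours: 88.6 − 20 = 68.6
Overrun: 68.6 × $600 = $41,160.00
Total: $29,500.00 + $41,160.00 = $70,660.00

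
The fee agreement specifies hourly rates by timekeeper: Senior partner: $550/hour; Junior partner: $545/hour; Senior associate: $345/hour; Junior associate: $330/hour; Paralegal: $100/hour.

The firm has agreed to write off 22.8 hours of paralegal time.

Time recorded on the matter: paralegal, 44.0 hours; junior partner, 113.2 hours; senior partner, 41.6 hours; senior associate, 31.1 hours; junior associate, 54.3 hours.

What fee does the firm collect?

$115,342.50

Senior partner: 41.6 × $550 = $22,880.00
Junior partner: 113.2 × $545 = $61,694.00
Senior associate: 31.1 × $345 = $10,729.50
Junior associate: 54.3 × $330 = $17,919.00
Paralegal: 44.0 × $100 = $4,400.00
Subtotal: $117,622.50
Write-off: 22.8 × $100 = $2,280.00
Total: $117,622.50 − $2,280.00 = $115,342.50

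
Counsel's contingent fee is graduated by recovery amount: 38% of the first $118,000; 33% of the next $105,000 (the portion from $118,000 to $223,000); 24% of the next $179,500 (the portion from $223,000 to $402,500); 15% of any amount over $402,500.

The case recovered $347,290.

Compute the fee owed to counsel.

$109,319.60

First $118,000 at 38% = $44,840.00
Next $105,000 at 33% = $34,650.00
Remaining $124,290 at 24% = $29,829.60
Fee: $44,840.00 + $34,650.00 + $29,829.60 = $109,319.60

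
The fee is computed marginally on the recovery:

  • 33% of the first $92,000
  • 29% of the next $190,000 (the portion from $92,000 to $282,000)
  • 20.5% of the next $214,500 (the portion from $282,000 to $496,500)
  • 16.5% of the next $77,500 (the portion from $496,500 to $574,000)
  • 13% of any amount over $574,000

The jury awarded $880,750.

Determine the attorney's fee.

First $92,000 at 33% = $30,360.00
Next $190,000 at 29% = $55,100.00
Next $214,500 at 20.5% = $43,972.50
Next $77,500 at 16.5% = $12,787.50
Remaining $306,750 at 13% = $39,877.50
Fee: $30,360.00 + $55,100.00 + $43,972.50 + $12,787.50 + $39,877.50 = $182,097.50

$182,097.50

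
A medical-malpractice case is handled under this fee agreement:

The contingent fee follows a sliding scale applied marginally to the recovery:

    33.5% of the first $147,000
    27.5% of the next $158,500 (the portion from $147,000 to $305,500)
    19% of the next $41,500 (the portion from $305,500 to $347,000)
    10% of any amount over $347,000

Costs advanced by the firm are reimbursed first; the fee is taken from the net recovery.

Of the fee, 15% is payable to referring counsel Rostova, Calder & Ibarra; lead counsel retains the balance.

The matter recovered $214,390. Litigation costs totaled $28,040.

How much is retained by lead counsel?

$51,056.31

Fee base (net of costs): $214,390 − $28,040 = $186,350
First $147,000 at 33.5% = $49,245.00
Remaining $39,350 at 27.5% = $10,821.25
Fee: $49,245.00 + $10,821.25 = $60,066.25
Referral share: 15% of $60,066.25 = $9,009.94; lead counsel retains $60,066.25 − $9,009.94 = $51,056.31.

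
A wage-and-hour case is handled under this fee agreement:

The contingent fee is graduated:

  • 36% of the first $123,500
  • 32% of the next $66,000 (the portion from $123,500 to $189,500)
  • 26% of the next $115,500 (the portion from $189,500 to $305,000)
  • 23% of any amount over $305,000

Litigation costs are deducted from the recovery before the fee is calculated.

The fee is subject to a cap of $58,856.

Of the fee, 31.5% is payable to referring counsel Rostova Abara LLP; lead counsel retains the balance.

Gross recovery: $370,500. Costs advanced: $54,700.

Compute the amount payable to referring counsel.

Fee base (net of costs): $370,500 − $54,700 = $315,800
First $123,500 at 36% = $44,460.00
Next $66,000 at 32% = $21,120.00
Next $115,500 at 26% = $30,030.00
Remaining $10,800 at 23% = $2,484.00
Fee: $44,460.00 + $21,120.00 + $30,030.00 + $2,484.00 = $98,094.00
$98,094.00 exceeds the $58,856 cap, so the fee is capped at $58,856.00.
Referral share: 31.5% of $58,856.00 = $18,539.64; lead counsel retains $58,856.00 − $18,539.64 = $40,316.36.

$18,539.64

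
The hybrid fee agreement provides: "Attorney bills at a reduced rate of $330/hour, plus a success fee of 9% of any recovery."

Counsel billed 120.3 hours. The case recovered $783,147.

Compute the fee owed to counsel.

Hourly: 120.3 × $330 = $39,699.00
Success fee: 9% of $783,147 = $70,483.23
Total: $39,699.00 + $70,483.23 = $110,182.23

$110,182.23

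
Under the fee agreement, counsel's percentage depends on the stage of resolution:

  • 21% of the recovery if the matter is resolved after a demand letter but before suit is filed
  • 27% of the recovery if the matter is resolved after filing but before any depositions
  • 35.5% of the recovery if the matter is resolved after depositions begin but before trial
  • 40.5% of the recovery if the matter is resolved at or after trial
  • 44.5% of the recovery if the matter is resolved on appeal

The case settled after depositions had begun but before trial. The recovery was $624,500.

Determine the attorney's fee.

The matter settled after depositions had begun but before trial, so the 35.5% rate applies.
$624,500 × 35.5% = $221,697.50

$221,697.50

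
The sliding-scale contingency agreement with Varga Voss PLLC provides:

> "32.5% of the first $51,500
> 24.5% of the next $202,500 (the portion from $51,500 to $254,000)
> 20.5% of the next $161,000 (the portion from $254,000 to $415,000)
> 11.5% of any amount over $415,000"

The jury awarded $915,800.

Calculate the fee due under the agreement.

$156,947.00

First $51,500 at 32.5% = $16,737.50
Next $202,500 at 24.5% = $49,612.50
Next $161,000 at 20.5% = $33,005.00
Remaining $500,800 at 11.5% = $57,592.00
Fee: $16,737.50 + $49,612.50 + $33,005.00 + $57,592.00 = $156,947.00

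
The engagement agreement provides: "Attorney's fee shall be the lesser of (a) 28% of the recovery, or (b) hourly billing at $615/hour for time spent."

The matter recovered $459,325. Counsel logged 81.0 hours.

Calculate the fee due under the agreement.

(a) 28% of $459,325 = $128,611.00
(b) 81.0 × $615 = $49,815.00
The lesser is (b): $49,815.00.

$49,815.00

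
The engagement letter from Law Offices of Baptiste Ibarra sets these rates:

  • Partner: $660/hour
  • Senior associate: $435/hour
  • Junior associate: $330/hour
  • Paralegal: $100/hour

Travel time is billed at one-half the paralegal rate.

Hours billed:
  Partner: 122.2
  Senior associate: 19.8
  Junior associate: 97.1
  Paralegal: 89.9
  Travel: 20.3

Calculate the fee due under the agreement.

$131,313.00

Partner: 122.2 × $660 = $80,652.00
Senior associate: 19.8 × $435 = $8,613.00
Junior associate: 97.1 × $330 = $32,043.00
Paralegal: 89.9 × $100 = $8,990.00
Subtotal: $80,652.00 + $8,613.00 + $32,043.00 + $8,990.00 = $130,298.00
Travel: 20.3 × ($100 ÷ 2) = 20.3 × $50.00 = $1,015.00
Total: $130,298.00 + $1,015.00 = $131,313.00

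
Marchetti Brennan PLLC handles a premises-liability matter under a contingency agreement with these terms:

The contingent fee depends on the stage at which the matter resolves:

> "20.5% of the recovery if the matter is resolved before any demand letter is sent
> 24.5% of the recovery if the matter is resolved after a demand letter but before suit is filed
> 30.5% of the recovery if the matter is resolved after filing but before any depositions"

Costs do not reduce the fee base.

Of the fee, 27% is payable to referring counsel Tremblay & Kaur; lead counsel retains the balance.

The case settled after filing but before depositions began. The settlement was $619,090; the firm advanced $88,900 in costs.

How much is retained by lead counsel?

$137,840.39

Fee base is the gross recovery, $619,090; costs are reimbursed separately.
The matter settled after filing but before depositions began, so the 30.5% rate applies.
$619,090 × 30.5% = $188,822.45
Referral share: 27% of $188,822.45 = $50,982.06; lead counsel retains $188,822.45 − $50,982.06 = $137,840.39.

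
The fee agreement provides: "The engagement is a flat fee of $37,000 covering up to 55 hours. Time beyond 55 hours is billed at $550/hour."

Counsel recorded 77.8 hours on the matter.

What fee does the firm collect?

$49,540.00

Flat fee: $37,000.00
Excess hours: 77.8 − 55 = 22.8
Overrun: 22.8 × $550 = $12,540.00
Total: $37,000.00 + $12,540.00 = $49,540.00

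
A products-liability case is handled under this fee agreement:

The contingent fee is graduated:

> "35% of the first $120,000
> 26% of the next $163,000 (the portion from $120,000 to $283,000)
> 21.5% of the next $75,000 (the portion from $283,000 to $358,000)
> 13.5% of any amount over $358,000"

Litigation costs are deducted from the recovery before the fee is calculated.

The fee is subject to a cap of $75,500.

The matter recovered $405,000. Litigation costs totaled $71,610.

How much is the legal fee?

$75,500.00

Fee base (net of costs): $405,000 − $71,610 = $333,390
First $120,000 at 35% = $42,000.00
Next $163,000 at 26% = $42,380.00
Remaining $50,390 at 21.5% = $10,833.85
Fee: $42,000.00 + $42,380.00 + $10,833.85 = $95,213.85
$95,213.85 exceeds the $75,500 cap, so the fee is capped at $75,500.00.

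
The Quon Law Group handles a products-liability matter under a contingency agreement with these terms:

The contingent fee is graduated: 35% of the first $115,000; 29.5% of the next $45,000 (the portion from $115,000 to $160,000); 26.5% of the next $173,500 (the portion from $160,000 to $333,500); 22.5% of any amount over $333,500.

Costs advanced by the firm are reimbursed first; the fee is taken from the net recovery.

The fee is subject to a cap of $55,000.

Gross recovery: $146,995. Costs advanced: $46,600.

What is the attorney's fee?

$35,138.25

Fee base (net of costs): $146,995 − $46,600 = $100,395
First $100,395 at 35% = $35,138.25
$35,138.25 is under the $55,000 cap.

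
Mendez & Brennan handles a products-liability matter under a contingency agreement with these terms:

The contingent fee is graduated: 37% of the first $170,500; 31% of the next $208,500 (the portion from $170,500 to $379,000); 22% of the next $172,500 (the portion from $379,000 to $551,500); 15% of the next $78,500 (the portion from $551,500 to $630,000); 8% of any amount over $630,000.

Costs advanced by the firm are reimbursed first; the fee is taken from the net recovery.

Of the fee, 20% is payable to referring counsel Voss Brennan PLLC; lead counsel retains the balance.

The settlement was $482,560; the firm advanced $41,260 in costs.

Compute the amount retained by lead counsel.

Fee base (net of costs): $482,560 − $41,260 = $441,300
First $170,500 at 37% = $63,085.00
Next $208,500 at 31% = $64,635.00
Remaining $62,300 at 22% = $13,706.00
Fee: $63,085.00 + $64,635.00 + $13,706.00 = $141,426.00
Referral share: 20% of $141,426.00 = $28,285.20; lead counsel retains $141,426.00 − $28,285.20 = $113,140.80.

$113,140.80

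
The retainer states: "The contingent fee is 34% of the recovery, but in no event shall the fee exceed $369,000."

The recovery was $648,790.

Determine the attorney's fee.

34% of $648,790 = $220,588.60
That is under the $369,000 cap.

$220,588.60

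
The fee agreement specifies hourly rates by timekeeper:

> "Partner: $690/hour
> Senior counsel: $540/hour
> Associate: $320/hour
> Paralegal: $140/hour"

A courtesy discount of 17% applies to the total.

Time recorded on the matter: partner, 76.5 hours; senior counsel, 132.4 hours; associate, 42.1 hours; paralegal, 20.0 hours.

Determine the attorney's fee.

$116,658.99

Partner: 76.5 × $690 = $52,785.00
Senior counsel: 132.4 × $540 = $71,496.00
Associate: 42.1 × $320 = $13,472.00
Paralegal: 20.0 × $140 = $2,800.00
Subtotal: $140,553.00
Less 17% discount: −$23,894.01
Total: $140,553.00 − $23,894.01 = $116,658.99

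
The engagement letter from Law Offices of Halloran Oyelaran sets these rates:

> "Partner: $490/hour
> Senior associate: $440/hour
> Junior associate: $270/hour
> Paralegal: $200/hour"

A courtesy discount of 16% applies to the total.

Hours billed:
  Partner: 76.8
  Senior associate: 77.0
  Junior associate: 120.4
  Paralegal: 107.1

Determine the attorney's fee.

Partner: 76.8 × $490 = $37,632.00
Senior associate: 77.0 × $440 = $33,880.00
Junior associate: 120.4 × $270 = $32,508.00
Paralegal: 107.1 × $200 = $21,420.00
Subtotal: $125,440.00
Less 16% discount: −$20,070.40
Total: $125,440.00 − $20,070.40 = $105,369.60

$105,369.60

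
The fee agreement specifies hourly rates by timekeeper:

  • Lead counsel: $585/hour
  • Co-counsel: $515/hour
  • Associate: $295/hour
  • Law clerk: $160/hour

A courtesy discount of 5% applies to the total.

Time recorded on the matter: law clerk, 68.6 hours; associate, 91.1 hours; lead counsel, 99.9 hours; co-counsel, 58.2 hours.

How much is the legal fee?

$119,951.75

Lead counsel: 99.9 × $585 = $58,441.50
Co-counsel: 58.2 × $515 = $29,973.00
Associate: 91.1 × $295 = $26,874.50
Law clerk: 68.6 × $160 = $10,976.00
Subtotal: $126,265.00
Less 5% discount: −$6,313.25
Total: $126,265.00 − $6,313.25 = $119,951.75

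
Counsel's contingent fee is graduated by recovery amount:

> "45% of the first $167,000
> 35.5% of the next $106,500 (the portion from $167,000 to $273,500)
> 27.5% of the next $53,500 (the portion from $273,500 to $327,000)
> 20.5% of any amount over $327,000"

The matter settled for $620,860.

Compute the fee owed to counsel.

First $167,000 at 45% = $75,150.00
Next $106,500 at 35.5% = $37,807.50
Next $53,500 at 27.5% = $14,712.50
Remaining $293,860 at 20.5% = $60,241.30
Fee: $75,150.00 + $37,807.50 + $14,712.50 + $60,241.30 = $187,911.30

$187,911.30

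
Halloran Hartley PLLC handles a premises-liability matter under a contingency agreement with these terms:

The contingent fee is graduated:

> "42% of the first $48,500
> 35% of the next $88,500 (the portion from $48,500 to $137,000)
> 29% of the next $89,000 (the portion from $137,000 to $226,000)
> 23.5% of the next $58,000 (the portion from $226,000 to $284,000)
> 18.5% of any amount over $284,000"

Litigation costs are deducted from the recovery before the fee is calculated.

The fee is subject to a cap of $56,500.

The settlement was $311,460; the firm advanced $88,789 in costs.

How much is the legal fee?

Fee base (net of costs): $311,460 − $88,789 = $222,671
First $48,500 at 42% = $20,370.00
Next $88,500 at 35% = $30,975.00
Remaining $85,671 at 29% = $24,844.59
Fee: $20,370.00 + $30,975.00 + $24,844.59 = $76,189.59
$76,189.59 exceeds the $56,500 cap, so the fee is capped at $56,500.00.

$56,500.00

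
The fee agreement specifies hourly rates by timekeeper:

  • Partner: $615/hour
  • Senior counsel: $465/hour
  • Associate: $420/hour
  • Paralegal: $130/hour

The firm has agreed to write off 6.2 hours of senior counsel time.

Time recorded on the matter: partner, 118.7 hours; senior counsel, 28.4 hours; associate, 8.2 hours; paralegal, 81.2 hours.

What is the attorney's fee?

Partner: 118.7 × $615 = $73,000.50
Senior counsel: 28.4 × $465 = $13,206.00
Associate: 8.2 × $420 = $3,444.00
Paralegal: 81.2 × $130 = $10,556.00
Subtotal: $100,206.50
Write-off: 6.2 × $465 = $2,883.00
Total: $100,206.50 − $2,883.00 = $97,323.50

$97,323.50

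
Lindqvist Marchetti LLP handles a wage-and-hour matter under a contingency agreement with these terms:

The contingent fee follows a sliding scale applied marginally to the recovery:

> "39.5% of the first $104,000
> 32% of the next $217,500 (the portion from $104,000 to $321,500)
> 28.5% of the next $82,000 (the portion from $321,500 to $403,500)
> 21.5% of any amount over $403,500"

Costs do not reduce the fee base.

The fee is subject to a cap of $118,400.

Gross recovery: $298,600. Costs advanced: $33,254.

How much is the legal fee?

$103,352.00

Fee base is the gross recovery, $298,600; costs are reimbursed separately.
First $104,000 at 39.5% = $41,080.00
Remaining $194,600 at 32% = $62,272.00
Fee: $41,080.00 + $62,272.00 = $103,352.00
$103,352.00 is under the $118,400 cap.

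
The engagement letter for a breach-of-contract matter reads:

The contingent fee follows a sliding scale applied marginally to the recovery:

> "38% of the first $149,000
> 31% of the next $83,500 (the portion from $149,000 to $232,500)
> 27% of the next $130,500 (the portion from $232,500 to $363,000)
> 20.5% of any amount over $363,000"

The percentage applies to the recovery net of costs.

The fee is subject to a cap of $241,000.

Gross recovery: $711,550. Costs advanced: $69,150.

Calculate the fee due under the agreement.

$175,017.00

Fee base (net of costs): $711,550 − $69,150 = $642,400
First $149,000 at 38% = $56,620.00
Next $83,500 at 31% = $25,885.00
Next $130,500 at 27% = $35,235.00
Remaining $279,400 at 20.5% = $57,277.00
Fee: $56,620.00 + $25,885.00 + $35,235.00 + $57,277.00 = $175,017.00
$175,017.00 is under the $241,000 cap.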